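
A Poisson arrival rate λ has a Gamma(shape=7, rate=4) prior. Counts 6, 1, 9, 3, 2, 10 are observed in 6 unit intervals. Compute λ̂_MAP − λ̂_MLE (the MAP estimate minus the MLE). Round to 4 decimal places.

MAP − MLE = -1.4667

Σxᵢ = 31. Posterior is Gamma(38, 10); MAP = (38−1)/10 = 37/10 ≈ 3.70000.
MLE = x̄ = 31/6 ≈ 5.16667.
Difference = 37/10 − 31/6 = -22/15 ≈ -1.4667.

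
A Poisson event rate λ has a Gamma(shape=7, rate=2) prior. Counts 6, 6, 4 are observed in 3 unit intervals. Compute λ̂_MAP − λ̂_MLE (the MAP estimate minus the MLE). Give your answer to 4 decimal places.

Σxᵢ = 16. Posterior is Gamma(23, 5); MAP = (23−1)/5 = 22/5 ≈ 4.40000.
MLE = x̄ = 16/3 ≈ 5.33333.
Difference = 22/5 − 16/3 = -14/15 ≈ -0.9333.

MAP − MLE = -0.9333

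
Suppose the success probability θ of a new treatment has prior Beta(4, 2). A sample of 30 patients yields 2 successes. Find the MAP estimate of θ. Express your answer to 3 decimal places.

θ̂_MAP = 0.147

Prior: Beta(4, 2).
Data: 2 successes in 30 trials. The binomial likelihood contributes θ^2(1−θ)^28, so the posterior is Beta(4+2, 2+28) = Beta(6, 30).
For Beta(a, b) with a, b > 1 the mode is (a−1)/(a+b−2) = 5/34 ≈ 0.147.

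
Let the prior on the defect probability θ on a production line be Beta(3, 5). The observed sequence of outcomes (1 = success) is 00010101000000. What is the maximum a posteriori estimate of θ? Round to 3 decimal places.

θ̂_MAP = 0.250

Prior: Beta(3, 5).
Data: 3 successes in 14 trials (from the sequence). The binomial likelihood contributes θ^3(1−θ)^11, so the posterior is Beta(3+3, 5+11) = Beta(6, 16).
For Beta(a, b) with a, b > 1 the mode is (a−1)/(a+b−2) = 5/20 ≈ 0.250.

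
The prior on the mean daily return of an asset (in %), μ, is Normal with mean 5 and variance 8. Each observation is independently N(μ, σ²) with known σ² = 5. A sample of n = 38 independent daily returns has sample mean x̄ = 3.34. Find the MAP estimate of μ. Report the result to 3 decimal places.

n = 38, x̄ = 3.34.
For a Normal prior and Normal likelihood with known variance, the posterior is Normal; its mode equals its mean, the precision-weighted average.
Prior precision 1/σ₀² = 1/8 = 0.125; data precision n/σ² = 38/5 = 7.6.
μ̂ = (0.125·5 + 7.6·3.34) / (0.125 + 7.6) = 26.009/7.725 = 26009/7725 ≈ 3.367.

μ̂_MAP = 3.367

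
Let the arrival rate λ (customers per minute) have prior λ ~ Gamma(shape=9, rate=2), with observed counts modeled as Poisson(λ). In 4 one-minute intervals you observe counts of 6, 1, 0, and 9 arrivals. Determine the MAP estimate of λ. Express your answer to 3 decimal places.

λ̂_MAP = 4.000

Σxᵢ = 6+1+0+9 = 16, with n = 4.
Posterior ∝ λ^8e^(−2λ) · λ^16e^(−4λ) = λ^24e^(−6λ), i.e. Gamma(shape=25, rate=6).
The mode of a Gamma(a, b) with a ≥ 1 (shape–rate) is (a−1)/b = 24/6 ≈ 4.000.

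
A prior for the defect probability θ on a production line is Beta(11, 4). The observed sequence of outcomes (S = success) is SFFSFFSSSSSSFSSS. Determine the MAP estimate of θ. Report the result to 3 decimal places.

Prior: Beta(11, 4).
Data: 11 successes in 16 trials (from the sequence). The binomial likelihood contributes θ^11(1−θ)^5, so the posterior is Beta(11+11, 4+5) = Beta(22, 9).
For Beta(a, b) with a, b > 1 the mode is (a−1)/(a+b−2) = 21/29 ≈ 0.724.

θ̂_MAP = 0.724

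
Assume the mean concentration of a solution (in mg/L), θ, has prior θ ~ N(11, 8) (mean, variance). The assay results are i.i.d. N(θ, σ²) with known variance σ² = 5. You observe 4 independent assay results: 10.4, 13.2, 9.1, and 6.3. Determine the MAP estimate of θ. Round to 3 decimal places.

θ̂_MAP = 9.919

n = 4; x̄ = (10.4 + 13.2 + 9.1 + 6.3)/4 = 39/4 = 9.75.
For a Normal prior and Normal likelihood with known variance, the posterior is Normal; its mode equals its mean, the precision-weighted average.
Prior precision 1/σ₀² = 1/8 = 0.125; data precision n/σ² = 4/5 = 0.8.
θ̂ = (0.125·11 + 0.8·9.75) / (0.125 + 0.8) = 9.175/0.925 = 367/37 ≈ 9.919.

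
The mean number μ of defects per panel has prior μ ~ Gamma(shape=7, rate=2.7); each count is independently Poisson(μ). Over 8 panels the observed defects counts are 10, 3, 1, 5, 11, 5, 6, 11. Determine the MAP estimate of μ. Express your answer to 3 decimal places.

Σxᵢ = 10+3+1+5+11+5+6+11 = 52, with n = 8.
Posterior ∝ μ^6e^(−2.7μ) · μ^52e^(−8μ) = μ^58e^(−10.7μ), i.e. Gamma(shape=59, rate=10.7).
The mode of a Gamma(a, b) with a ≥ 1 (shape–rate) is (a−1)/b = 58/10.7 ≈ 5.421.

μ̂_MAP = 5.421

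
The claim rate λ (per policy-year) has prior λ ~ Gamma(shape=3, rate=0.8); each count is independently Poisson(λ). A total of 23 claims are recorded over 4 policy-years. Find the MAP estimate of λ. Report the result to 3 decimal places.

λ̂_MAP = 5.208

Σxᵢ = 23, n = 4.
Posterior ∝ λ^2e^(−0.8λ) · λ^23e^(−4λ) = λ^25e^(−4.8λ), i.e. Gamma(shape=26, rate=4.8).
The mode of a Gamma(a, b) with a ≥ 1 (shape–rate) is (a−1)/b = 25/4.8 ≈ 5.208.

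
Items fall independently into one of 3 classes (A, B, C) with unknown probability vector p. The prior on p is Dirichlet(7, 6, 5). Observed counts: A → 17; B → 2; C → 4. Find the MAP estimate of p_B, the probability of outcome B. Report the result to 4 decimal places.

MAP estimate of p_B = 0.1842

The posterior is Dirichlet(αᵢ + nᵢ) = Dirichlet(24, 8, 9).
For a Dirichlet(a₁,…,a_K) with all aᵢ > 1, the mode has j-th component (aⱼ − 1)/(Σaᵢ − K).
Here Σaᵢ = 41 and K = 3, so p_B = (8 − 1)/(41 − 3) = 7/38 ≈ 0.1842.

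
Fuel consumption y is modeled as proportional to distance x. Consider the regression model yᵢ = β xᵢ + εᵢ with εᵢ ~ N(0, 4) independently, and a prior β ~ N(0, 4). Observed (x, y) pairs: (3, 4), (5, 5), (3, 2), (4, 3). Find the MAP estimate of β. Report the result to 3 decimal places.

β̂_MAP = 0.917

log p(β | y) = −Σ(yᵢ − βxᵢ)²/(2·4) − β²/(2·4) + const.
Setting the derivative to zero: Σxᵢ(yᵢ − βxᵢ)/4 − β/4 = 0, so β = Σxᵢyᵢ / (Σxᵢ² + σ²/τ²).
Σxᵢyᵢ = 3·4 + 5·5 + 3·2 + 4·3 = 55; Σxᵢ² = 59; σ²/τ² = 1.
β̂_MAP = 55 / (59 + 1) = 55/60 ≈ 0.917.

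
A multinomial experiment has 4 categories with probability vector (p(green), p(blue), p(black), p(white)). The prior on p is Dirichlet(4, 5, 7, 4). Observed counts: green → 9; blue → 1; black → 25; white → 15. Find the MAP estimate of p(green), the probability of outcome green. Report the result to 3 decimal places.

The posterior is Dirichlet(αᵢ + nᵢ) = Dirichlet(13, 6, 32, 19).
For a Dirichlet(a₁,…,a_K) with all aᵢ > 1, the mode has j-th component (aⱼ − 1)/(Σaᵢ − K).
Here Σaᵢ = 70 and K = 4, so p(green) = (13 − 1)/(70 − 4) = 12/66 ≈ 0.182.

MAP estimate of p(green) = 0.182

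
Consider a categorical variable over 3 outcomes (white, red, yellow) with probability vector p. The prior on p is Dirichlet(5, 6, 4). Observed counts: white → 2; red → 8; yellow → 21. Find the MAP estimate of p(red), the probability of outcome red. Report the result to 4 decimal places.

MAP estimate of p(red) = 0.3023

The posterior is Dirichlet(αᵢ + nᵢ) = Dirichlet(7, 14, 25).
For a Dirichlet(a₁,…,a_K) with all aᵢ > 1, the mode has j-th component (aⱼ − 1)/(Σaᵢ − K).
Here Σaᵢ = 46 and K = 3, so p(red) = (14 − 1)/(46 − 3) = 13/43 ≈ 0.3023.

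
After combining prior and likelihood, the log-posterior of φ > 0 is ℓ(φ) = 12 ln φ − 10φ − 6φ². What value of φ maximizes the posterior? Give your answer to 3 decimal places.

ℓ'(φ) = 12/φ − 10 − 12φ. Setting this to zero and multiplying by φ: 12φ² + 10φ − 12 = 0.
φ = (−10 + √(10² + 4·12·12)) / (2·12) = (−10 + √676) / 24 = (−10 + 26)/24 = 2/3.
ℓ''(φ) = −12/φ² − 12 < 0, confirming a maximum.

φ̂_MAP = 0.667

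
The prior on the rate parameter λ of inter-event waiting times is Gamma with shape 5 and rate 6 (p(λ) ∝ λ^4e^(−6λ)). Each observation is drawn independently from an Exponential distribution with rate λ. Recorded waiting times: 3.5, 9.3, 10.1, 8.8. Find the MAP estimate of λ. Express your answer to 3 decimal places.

The Exponential(rate=λ) likelihood is ∝ λ^n e^(−λΣtᵢ). Here n = 4 and Σtᵢ = 3.5 + 9.3 + 10.1 + 8.8 = 31.7.
Posterior ∝ λ^4e^(−6λ) · λ^4e^(−31.7λ) = λ^8e^(−37.7λ), i.e. Gamma(9, 37.7).
Mode = (a−1)/b = 8/37.7 ≈ 0.212.

λ̂_MAP = 0.212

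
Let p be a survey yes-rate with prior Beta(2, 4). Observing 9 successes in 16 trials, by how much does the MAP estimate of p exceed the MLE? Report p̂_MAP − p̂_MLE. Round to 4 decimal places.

Posterior is Beta(11, 11); MAP = (11−1)/(22−2) = 10/20 ≈ 0.50000.
MLE ignores the prior: p̂_MLE = k/n = 9/16 ≈ 0.56250.
Difference = 10/20 − 9/16 = -1/16 ≈ -0.0625.

MAP − MLE = -0.0625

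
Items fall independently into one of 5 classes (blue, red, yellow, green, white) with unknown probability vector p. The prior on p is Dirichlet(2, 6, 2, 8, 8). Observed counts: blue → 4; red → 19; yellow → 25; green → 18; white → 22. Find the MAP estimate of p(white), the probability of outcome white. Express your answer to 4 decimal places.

The posterior is Dirichlet(αᵢ + nᵢ) = Dirichlet(6, 25, 27, 26, 30).
For a Dirichlet(a₁,…,a_K) with all aᵢ > 1, the mode has j-th component (aⱼ − 1)/(Σaᵢ − K).
Here Σaᵢ = 114 and K = 5, so p(white) = (30 − 1)/(114 − 5) = 29/109 ≈ 0.2661.

MAP estimate of p(white) = 0.2661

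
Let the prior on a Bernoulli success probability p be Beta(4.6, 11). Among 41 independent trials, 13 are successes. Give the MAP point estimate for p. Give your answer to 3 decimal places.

p̂_MAP = 0.304

Prior: Beta(4.6, 11).
Data: 13 successes in 41 trials. The binomial likelihood contributes p^13(1−p)^28, so the posterior is Beta(4.6+13, 11+28) = Beta(17.6, 39).
For Beta(a, b) with a, b > 1 the mode is (a−1)/(a+b−2) = 16.6/54.6 ≈ 0.304.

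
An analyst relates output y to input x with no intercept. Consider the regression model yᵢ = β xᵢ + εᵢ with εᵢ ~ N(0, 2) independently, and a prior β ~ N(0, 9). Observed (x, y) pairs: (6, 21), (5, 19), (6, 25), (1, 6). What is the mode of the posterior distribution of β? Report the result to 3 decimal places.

β̂_MAP = 3.838

log p(β | y) = −Σ(yᵢ − βxᵢ)²/(2·2) − β²/(2·9) + const.
Setting the derivative to zero: Σxᵢ(yᵢ − βxᵢ)/2 − β/9 = 0, so β = Σxᵢyᵢ / (Σxᵢ² + σ²/τ²).
Σxᵢyᵢ = 6·21 + 5·19 + 6·25 + 1·6 = 377; Σxᵢ² = 98; σ²/τ² = 2/9.
β̂_MAP = 377 / (98 + 2/9) = 377/(884/9) = 261/68 ≈ 3.838.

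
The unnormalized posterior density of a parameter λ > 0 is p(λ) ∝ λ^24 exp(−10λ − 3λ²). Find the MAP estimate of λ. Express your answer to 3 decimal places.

ℓ'(λ) = 24/λ − 10 − 6λ. Setting this to zero and multiplying by λ: 6λ² + 10λ − 24 = 0.
λ = (−10 + √(10² + 4·6·24)) / (2·6) = (−10 + √676) / 12 = (−10 + 26)/12 = 4/3.
ℓ''(λ) = −24/λ² − 6 < 0, confirming a maximum.

λ̂_MAP = 1.333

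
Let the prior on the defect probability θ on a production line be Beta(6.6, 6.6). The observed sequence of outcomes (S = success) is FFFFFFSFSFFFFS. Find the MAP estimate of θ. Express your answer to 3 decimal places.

θ̂_MAP = 0.341

Prior: Beta(6.6, 6.6).
Data: 3 successes in 14 trials (from the sequence). The binomial likelihood contributes θ^3(1−θ)^11, so the posterior is Beta(6.6+3, 6.6+11) = Beta(9.6, 17.6).
For Beta(a, b) with a, b > 1 the mode is (a−1)/(a+b−2) = 8.6/25.2 ≈ 0.341.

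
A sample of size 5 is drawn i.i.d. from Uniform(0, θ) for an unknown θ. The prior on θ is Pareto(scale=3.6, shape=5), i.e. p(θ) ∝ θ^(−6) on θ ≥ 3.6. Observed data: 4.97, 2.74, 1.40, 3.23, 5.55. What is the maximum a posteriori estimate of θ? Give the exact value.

θ̂_MAP = 5.55

The Uniform(0, θ) likelihood is θ^(−n) for θ ≥ max(xᵢ), zero otherwise. Here max(xᵢ) = 5.55.
Posterior ∝ θ^(−6) · θ^(−5) = θ^(−11) on θ ≥ max(3.6, 5.55) = 5.55.
This density is strictly decreasing in θ, so the posterior mode lies at the lower boundary of the support.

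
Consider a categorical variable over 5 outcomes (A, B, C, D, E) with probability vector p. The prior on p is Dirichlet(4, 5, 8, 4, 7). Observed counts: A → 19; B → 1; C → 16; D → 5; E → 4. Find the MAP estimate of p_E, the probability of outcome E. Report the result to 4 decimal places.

MAP estimate of p_E = 0.1471

The posterior is Dirichlet(αᵢ + nᵢ) = Dirichlet(23, 6, 24, 9, 11).
For a Dirichlet(a₁,…,a_K) with all aᵢ > 1, the mode has j-th component (aⱼ − 1)/(Σaᵢ − K).
Here Σaᵢ = 73 and K = 5, so p_E = (11 − 1)/(73 − 5) = 10/68 ≈ 0.1471.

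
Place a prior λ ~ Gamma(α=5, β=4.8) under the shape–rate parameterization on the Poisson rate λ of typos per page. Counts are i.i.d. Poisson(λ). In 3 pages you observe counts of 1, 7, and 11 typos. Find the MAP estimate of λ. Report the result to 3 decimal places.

Σxᵢ = 1+7+11 = 19, with n = 3.
Posterior ∝ λ^4e^(−4.8λ) · λ^19e^(−3λ) = λ^23e^(−7.8λ), i.e. Gamma(shape=24, rate=7.8).
The mode of a Gamma(a, b) with a ≥ 1 (shape–rate) is (a−1)/b = 23/7.8 ≈ 2.949.

λ̂_MAP = 2.949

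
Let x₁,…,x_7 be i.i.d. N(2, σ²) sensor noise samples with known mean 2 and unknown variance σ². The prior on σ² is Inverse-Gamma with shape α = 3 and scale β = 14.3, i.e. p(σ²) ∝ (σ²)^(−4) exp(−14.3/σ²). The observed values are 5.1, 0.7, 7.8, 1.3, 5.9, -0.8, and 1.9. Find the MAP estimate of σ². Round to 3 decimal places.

Sum of squared deviations about the known mean: SS = (5.1−2)² + (0.7−2)² + (7.8−2)² + (1.3−2)² + (5.9−2)² + (-0.8−2)² + (1.9−2)² = 68.49.
The Normal likelihood contributes (σ²)^(−n/2) exp(−SS/(2σ²)), so the posterior is Inverse-Gamma(α + n/2, β + SS/2) = Inverse-Gamma(6.5, 48.545).
The mode of Inverse-Gamma(a, b) is b/(a+1) = 48.545/7.5 ≈ 6.473.

σ̂²_MAP = 6.473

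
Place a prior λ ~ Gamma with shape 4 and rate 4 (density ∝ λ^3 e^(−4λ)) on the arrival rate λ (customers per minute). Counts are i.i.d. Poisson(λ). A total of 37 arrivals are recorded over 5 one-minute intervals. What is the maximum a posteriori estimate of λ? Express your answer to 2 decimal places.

λ̂_MAP = 4.44

Σxᵢ = 37, n = 5.
Posterior ∝ λ^3e^(−4λ) · λ^37e^(−5λ) = λ^40e^(−9λ), i.e. Gamma(shape=41, rate=9).
The mode of a Gamma(a, b) with a ≥ 1 (shape–rate) is (a−1)/b = 40/9 ≈ 4.44.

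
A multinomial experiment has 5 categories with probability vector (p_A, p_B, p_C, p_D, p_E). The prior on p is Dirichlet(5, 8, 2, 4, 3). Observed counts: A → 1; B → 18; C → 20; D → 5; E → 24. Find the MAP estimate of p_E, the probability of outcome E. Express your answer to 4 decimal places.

The posterior is Dirichlet(αᵢ + nᵢ) = Dirichlet(6, 26, 22, 9, 27).
For a Dirichlet(a₁,…,a_K) with all aᵢ > 1, the mode has j-th component (aⱼ − 1)/(Σaᵢ − K).
Here Σaᵢ = 90 and K = 5, so p_E = (27 − 1)/(90 − 5) = 26/85 ≈ 0.3059.

MAP estimate of p_E = 0.3059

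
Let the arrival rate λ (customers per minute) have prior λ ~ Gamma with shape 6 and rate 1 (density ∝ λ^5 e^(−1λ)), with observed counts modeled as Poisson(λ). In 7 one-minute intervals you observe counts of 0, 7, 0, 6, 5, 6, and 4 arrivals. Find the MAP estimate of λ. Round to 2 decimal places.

λ̂_MAP = 4.13

Σxᵢ = 0+7+0+6+5+6+4 = 28, with n = 7.
Posterior ∝ λ^5e^(−1λ) · λ^28e^(−7λ) = λ^33e^(−8λ), i.e. Gamma(shape=34, rate=8).
The mode of a Gamma(a, b) with a ≥ 1 (shape–rate) is (a−1)/b = 33/8 ≈ 4.13.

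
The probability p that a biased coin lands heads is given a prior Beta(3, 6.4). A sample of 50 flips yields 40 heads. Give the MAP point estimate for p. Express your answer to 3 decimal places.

p̂_MAP = 0.732

Prior: Beta(3, 6.4).
Data: 40 successes in 50 trials. The binomial likelihood contributes p^40(1−p)^10, so the posterior is Beta(3+40, 6.4+10) = Beta(43, 16.4).
For Beta(a, b) with a, b > 1 the mode is (a−1)/(a+b−2) = 42/57.4 ≈ 0.732.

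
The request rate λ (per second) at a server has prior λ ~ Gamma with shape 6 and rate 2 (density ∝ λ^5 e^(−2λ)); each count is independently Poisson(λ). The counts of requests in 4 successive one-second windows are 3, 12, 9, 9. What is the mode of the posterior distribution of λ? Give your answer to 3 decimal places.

λ̂_MAP = 6.333

Σxᵢ = 3+12+9+9 = 33, with n = 4.
Posterior ∝ λ^5e^(−2λ) · λ^33e^(−4λ) = λ^38e^(−6λ), i.e. Gamma(shape=39, rate=6).
The mode of a Gamma(a, b) with a ≥ 1 (shape–rate) is (a−1)/b = 38/6 ≈ 6.333.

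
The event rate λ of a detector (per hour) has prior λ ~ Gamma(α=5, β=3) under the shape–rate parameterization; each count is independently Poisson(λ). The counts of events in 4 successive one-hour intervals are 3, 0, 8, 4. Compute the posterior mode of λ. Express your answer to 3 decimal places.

Σxᵢ = 3+0+8+4 = 15, with n = 4.
Posterior ∝ λ^4e^(−3λ) · λ^15e^(−4λ) = λ^19e^(−7λ), i.e. Gamma(shape=20, rate=7).
The mode of a Gamma(a, b) with a ≥ 1 (shape–rate) is (a−1)/b = 19/7 ≈ 2.714.

λ̂_MAP = 2.714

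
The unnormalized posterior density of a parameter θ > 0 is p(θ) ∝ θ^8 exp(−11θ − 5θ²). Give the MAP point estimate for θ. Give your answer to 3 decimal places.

ℓ'(θ) = 8/θ − 11 − 10θ. Setting this to zero and multiplying by θ: 10θ² + 11θ − 8 = 0.
θ = (−11 + √(11² + 4·10·8)) / (2·10) = (−11 + √441) / 20 = (−11 + 21)/20 = 1/2.
ℓ''(θ) = −8/θ² − 10 < 0, confirming a maximum.

θ̂_MAP = 0.500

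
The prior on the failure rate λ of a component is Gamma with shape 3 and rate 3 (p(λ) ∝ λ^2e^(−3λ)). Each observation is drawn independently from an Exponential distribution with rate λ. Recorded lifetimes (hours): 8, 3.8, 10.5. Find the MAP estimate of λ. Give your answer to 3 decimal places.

The Exponential(rate=λ) likelihood is ∝ λ^n e^(−λΣtᵢ). Here n = 3 and Σtᵢ = 8 + 3.8 + 10.5 = 22.3.
Posterior ∝ λ^2e^(−3λ) · λ^3e^(−22.3λ) = λ^5e^(−25.3λ), i.e. Gamma(6, 25.3).
Mode = (a−1)/b = 5/25.3 ≈ 0.198.

λ̂_MAP = 0.198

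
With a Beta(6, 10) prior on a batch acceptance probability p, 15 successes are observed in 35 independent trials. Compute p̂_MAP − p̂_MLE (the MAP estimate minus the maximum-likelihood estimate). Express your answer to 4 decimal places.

MAP − MLE = -0.0204

Posterior is Beta(21, 30); MAP = (21−1)/(51−2) = 20/49 ≈ 0.40816.
MLE ignores the prior: p̂_MLE = k/n = 15/35 ≈ 0.42857.
Difference = 20/49 − 15/35 = -1/49 ≈ -0.0204.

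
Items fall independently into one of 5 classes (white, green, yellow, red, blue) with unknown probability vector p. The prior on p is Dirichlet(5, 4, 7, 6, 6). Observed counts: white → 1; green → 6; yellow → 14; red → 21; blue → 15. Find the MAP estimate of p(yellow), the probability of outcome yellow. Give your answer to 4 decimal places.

MAP estimate of p(yellow) = 0.2500

The posterior is Dirichlet(αᵢ + nᵢ) = Dirichlet(6, 10, 21, 27, 21).
For a Dirichlet(a₁,…,a_K) with all aᵢ > 1, the mode has j-th component (aⱼ − 1)/(Σaᵢ − K).
Here Σaᵢ = 85 and K = 5, so p(yellow) = (21 − 1)/(85 − 5) = 20/80 ≈ 0.2500.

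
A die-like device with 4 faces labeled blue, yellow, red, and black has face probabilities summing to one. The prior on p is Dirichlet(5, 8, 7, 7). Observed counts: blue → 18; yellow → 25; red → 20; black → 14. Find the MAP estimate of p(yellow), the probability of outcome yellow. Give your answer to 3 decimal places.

The posterior is Dirichlet(αᵢ + nᵢ) = Dirichlet(23, 33, 27, 21).
For a Dirichlet(a₁,…,a_K) with all aᵢ > 1, the mode has j-th component (aⱼ − 1)/(Σaᵢ − K).
Here Σaᵢ = 104 and K = 4, so p(yellow) = (33 − 1)/(104 − 4) = 32/100 ≈ 0.320.

MAP estimate of p(yellow) = 0.320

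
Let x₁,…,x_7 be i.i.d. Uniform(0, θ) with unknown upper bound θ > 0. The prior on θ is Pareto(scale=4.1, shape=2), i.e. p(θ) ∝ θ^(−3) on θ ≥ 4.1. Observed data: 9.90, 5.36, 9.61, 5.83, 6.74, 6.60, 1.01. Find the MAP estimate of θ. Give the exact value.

The Uniform(0, θ) likelihood is θ^(−n) for θ ≥ max(xᵢ), zero otherwise. Here max(xᵢ) = 9.90.
Posterior ∝ θ^(−3) · θ^(−7) = θ^(−10) on θ ≥ max(4.1, 9.90) = 9.90.
This density is strictly decreasing in θ, so the posterior mode lies at the lower boundary of the support.

θ̂_MAP = 9.90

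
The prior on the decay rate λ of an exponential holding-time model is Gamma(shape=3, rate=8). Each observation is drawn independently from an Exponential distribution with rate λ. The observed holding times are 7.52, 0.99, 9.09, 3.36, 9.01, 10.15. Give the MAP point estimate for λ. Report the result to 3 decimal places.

λ̂_MAP = 0.166

The Exponential(rate=λ) likelihood is ∝ λ^n e^(−λΣtᵢ). Here n = 6 and Σtᵢ = 7.52 + 0.99 + 9.09 + 3.36 + 9.01 + 10.15 = 40.12.
Posterior ∝ λ^2e^(−8λ) · λ^6e^(−40.12λ) = λ^8e^(−48.12λ), i.e. Gamma(9, 48.12).
Mode = (a−1)/b = 8/48.12 ≈ 0.166.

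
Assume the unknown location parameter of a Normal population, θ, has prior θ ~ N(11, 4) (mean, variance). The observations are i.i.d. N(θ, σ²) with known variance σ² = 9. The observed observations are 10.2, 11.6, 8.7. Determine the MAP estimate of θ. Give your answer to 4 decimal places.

θ̂_MAP = 10.5238

n = 3; x̄ = (10.2 + 11.6 + 8.7)/3 = 30.5/3 = 61/6 ≈ 10.1667.
For a Normal prior and Normal likelihood with known variance, the posterior is Normal; its mode equals its mean, the precision-weighted average.
Prior precision 1/σ₀² = 1/4 = 0.25; data precision n/σ² = 3/9 = 1/3.
θ̂ = (0.25·11 + (1/3)·(61/6)) / (0.25 + 1/3) = (221/36)/(7/12) = 221/21 ≈ 10.5238.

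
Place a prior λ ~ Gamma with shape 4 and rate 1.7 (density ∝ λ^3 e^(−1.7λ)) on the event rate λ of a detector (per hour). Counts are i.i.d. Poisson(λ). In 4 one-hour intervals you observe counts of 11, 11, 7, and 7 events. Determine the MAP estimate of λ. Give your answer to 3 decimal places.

Σxᵢ = 11+11+7+7 = 36, with n = 4.
Posterior ∝ λ^3e^(−1.7λ) · λ^36e^(−4λ) = λ^39e^(−5.7λ), i.e. Gamma(shape=40, rate=5.7).
The mode of a Gamma(a, b) with a ≥ 1 (shape–rate) is (a−1)/b = 39/5.7 ≈ 6.842.

λ̂_MAP = 6.842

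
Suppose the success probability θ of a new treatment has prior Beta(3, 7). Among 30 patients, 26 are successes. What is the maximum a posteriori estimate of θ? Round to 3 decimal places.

Prior: Beta(3, 7).
Data: 26 successes in 30 trials. The binomial likelihood contributes θ^26(1−θ)^4, so the posterior is Beta(3+26, 7+4) = Beta(29, 11).
For Beta(a, b) with a, b > 1 the mode is (a−1)/(a+b−2) = 28/38 ≈ 0.737.

θ̂_MAP = 0.737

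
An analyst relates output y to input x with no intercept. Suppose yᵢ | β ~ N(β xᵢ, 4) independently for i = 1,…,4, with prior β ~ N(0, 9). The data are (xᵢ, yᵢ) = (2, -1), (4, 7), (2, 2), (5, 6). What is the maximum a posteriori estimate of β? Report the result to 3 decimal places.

log p(β | y) = −Σ(yᵢ − βxᵢ)²/(2·4) − β²/(2·9) + const.
Setting the derivative to zero: Σxᵢ(yᵢ − βxᵢ)/4 − β/9 = 0, so β = Σxᵢyᵢ / (Σxᵢ² + σ²/τ²).
Σxᵢyᵢ = 2·(-1) + 4·7 + 2·2 + 5·6 = 60; Σxᵢ² = 49; σ²/τ² = 4/9.
β̂_MAP = 60 / (49 + 4/9) = 60/(445/9) = 108/89 ≈ 1.213.

β̂_MAP = 1.213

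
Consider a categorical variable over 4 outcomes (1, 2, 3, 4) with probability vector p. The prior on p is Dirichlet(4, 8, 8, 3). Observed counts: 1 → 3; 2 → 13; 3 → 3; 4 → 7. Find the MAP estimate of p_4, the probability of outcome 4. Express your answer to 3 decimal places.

MAP estimate: 0.200

The posterior is Dirichlet(αᵢ + nᵢ) = Dirichlet(7, 21, 11, 10).
For a Dirichlet(a₁,…,a_K) with all aᵢ > 1, the mode has j-th component (aⱼ − 1)/(Σaᵢ − K).
Here Σaᵢ = 49 and K = 4, so p_4 = (10 − 1)/(49 − 4) = 9/45 ≈ 0.200.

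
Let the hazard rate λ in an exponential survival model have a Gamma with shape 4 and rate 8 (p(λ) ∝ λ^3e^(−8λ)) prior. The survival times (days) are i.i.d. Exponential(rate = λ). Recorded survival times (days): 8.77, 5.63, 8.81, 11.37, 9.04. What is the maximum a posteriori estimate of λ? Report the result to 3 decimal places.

λ̂_MAP = 0.155

The Exponential(rate=λ) likelihood is ∝ λ^n e^(−λΣtᵢ). Here n = 5 and Σtᵢ = 8.77 + 5.63 + 8.81 + 11.37 + 9.04 = 43.62.
Posterior ∝ λ^3e^(−8λ) · λ^5e^(−43.62λ) = λ^8e^(−51.62λ), i.e. Gamma(9, 51.62).
Mode = (a−1)/b = 8/51.62 ≈ 0.155.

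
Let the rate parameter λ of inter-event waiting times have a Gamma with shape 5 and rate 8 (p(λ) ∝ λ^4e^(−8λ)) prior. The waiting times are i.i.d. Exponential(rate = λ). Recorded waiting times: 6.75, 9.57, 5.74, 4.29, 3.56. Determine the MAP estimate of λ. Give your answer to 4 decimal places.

The Exponential(rate=λ) likelihood is ∝ λ^n e^(−λΣtᵢ). Here n = 5 and Σtᵢ = 6.75 + 9.57 + 5.74 + 4.29 + 3.56 = 29.91.
Posterior ∝ λ^4e^(−8λ) · λ^5e^(−29.91λ) = λ^9e^(−37.91λ), i.e. Gamma(10, 37.91).
Mode = (a−1)/b = 9/37.91 ≈ 0.2374.

λ̂_MAP = 0.2374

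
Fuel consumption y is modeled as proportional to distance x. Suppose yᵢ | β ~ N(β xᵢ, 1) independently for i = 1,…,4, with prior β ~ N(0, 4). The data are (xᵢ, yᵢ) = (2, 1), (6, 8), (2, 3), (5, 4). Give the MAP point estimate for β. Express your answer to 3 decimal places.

β̂_MAP = 1.097

log p(β | y) = −Σ(yᵢ − βxᵢ)²/(2·1) − β²/(2·4) + const.
Setting the derivative to zero: Σxᵢ(yᵢ − βxᵢ)/1 − β/4 = 0, so β = Σxᵢyᵢ / (Σxᵢ² + σ²/τ²).
Σxᵢyᵢ = 2·1 + 6·8 + 2·3 + 5·4 = 76; Σxᵢ² = 69; σ²/τ² = 0.25.
β̂_MAP = 76 / (69 + 0.25) = 76/69.25 ≈ 1.097.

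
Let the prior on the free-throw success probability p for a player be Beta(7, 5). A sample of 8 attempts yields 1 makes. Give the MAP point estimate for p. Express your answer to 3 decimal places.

p̂_MAP = 0.389

Prior: Beta(7, 5).
Data: 1 success in 8 trials. The binomial likelihood contributes p(1−p)^7, so the posterior is Beta(7+1, 5+7) = Beta(8, 12).
For Beta(a, b) with a, b > 1 the mode is (a−1)/(a+b−2) = 7/18 ≈ 0.389.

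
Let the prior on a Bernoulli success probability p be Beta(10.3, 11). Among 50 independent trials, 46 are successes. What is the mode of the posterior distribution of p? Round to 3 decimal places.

p̂_MAP = 0.798

Prior: Beta(10.3, 11).
Data: 46 successes in 50 trials. The binomial likelihood contributes p^46(1−p)^4, so the posterior is Beta(10.3+46, 11+4) = Beta(56.3, 15).
For Beta(a, b) with a, b > 1 the mode is (a−1)/(a+b−2) = 55.3/69.3 ≈ 0.798.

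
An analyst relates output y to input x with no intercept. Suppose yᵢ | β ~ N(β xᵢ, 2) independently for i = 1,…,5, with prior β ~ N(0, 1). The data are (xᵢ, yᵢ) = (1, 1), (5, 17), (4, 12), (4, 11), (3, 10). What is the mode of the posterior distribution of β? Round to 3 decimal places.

β̂_MAP = 3.014

log p(β | y) = −Σ(yᵢ − βxᵢ)²/(2·2) − β²/(2·1) + const.
Setting the derivative to zero: Σxᵢ(yᵢ − βxᵢ)/2 − β/1 = 0, so β = Σxᵢyᵢ / (Σxᵢ² + σ²/τ²).
Σxᵢyᵢ = 1·1 + 5·17 + 4·12 + 4·11 + 3·10 = 208; Σxᵢ² = 67; σ²/τ² = 2.
β̂_MAP = 208 / (67 + 2) = 208/69 ≈ 3.014.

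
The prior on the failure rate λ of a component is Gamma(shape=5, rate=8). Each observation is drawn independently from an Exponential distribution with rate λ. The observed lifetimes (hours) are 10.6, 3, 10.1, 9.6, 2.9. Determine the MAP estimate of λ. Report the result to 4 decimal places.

The Exponential(rate=λ) likelihood is ∝ λ^n e^(−λΣtᵢ). Here n = 5 and Σtᵢ = 10.6 + 3 + 10.1 + 9.6 + 2.9 = 36.2.
Posterior ∝ λ^4e^(−8λ) · λ^5e^(−36.2λ) = λ^9e^(−44.2λ), i.e. Gamma(10, 44.2).
Mode = (a−1)/b = 9/44.2 ≈ 0.2036.

λ̂_MAP = 0.2036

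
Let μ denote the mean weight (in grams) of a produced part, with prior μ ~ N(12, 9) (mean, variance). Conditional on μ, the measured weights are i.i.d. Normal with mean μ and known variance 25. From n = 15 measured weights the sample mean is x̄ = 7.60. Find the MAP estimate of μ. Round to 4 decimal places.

μ̂_MAP = 8.2875

n = 15, x̄ = 7.60.
For a Normal prior and Normal likelihood with known variance, the posterior is Normal; its mode equals its mean, the precision-weighted average.
Prior precision 1/σ₀² = 1/9; data precision n/σ² = 15/25 = 0.6.
μ̂ = ((1/9)·12 + 0.6·7.6) / (1/9 + 0.6) = (442/75)/(32/45) = 8.2875.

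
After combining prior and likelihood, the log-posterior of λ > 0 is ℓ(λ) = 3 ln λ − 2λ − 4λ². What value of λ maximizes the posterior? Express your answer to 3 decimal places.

λ̂_MAP = 0.500

ℓ'(λ) = 3/λ − 2 − 8λ. Setting this to zero and multiplying by λ: 8λ² + 2λ − 3 = 0.
λ = (−2 + √(2² + 4·8·3)) / (2·8) = (−2 + √100) / 16 = (−2 + 10)/16 = 1/2.
ℓ''(λ) = −3/λ² − 8 < 0, confirming a maximum.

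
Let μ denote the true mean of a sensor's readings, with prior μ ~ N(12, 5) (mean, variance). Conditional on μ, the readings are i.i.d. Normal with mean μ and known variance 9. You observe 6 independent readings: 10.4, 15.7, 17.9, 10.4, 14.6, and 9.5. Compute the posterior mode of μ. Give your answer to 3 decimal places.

n = 6; x̄ = (10.4 + 15.7 + 17.9 + 10.4 + 14.6 + 9.5)/6 = 78.5/6 = 157/12 ≈ 13.0833.
For a Normal prior and Normal likelihood with known variance, the posterior is Normal; its mode equals its mean, the precision-weighted average.
Prior precision 1/σ₀² = 1/5 = 0.2; data precision n/σ² = 6/9 = 2/3.
μ̂ = (0.2·12 + (2/3)·(157/12)) / (0.2 + 2/3) = (1001/90)/(13/15) = 77/6 ≈ 12.833.

μ̂_MAP = 12.833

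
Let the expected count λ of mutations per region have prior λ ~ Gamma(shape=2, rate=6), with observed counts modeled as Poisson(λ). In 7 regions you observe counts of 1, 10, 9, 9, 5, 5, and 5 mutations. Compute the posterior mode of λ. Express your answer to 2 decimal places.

Σxᵢ = 1+10+9+9+5+5+5 = 44, with n = 7.
Posterior ∝ λe^(−6λ) · λ^44e^(−7λ) = λ^45e^(−13λ), i.e. Gamma(shape=46, rate=13).
The mode of a Gamma(a, b) with a ≥ 1 (shape–rate) is (a−1)/b = 45/13 ≈ 3.46.

λ̂_MAP = 3.46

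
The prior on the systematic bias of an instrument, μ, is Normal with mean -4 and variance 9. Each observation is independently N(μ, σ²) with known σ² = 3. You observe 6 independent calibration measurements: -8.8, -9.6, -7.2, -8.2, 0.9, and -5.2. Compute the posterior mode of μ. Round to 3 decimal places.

μ̂_MAP = -6.226

n = 6; x̄ = ((-8.8) + (-9.6) + (-7.2) + (-8.2) + 0.9 + (-5.2))/6 = -38.1/6 = -6.35.
For a Normal prior and Normal likelihood with known variance, the posterior is Normal; its mode equals its mean, the precision-weighted average.
Prior precision 1/σ₀² = 1/9; data precision n/σ² = 6/3 = 2.
μ̂ = ((1/9)·(-4) + 2·(-6.35)) / (1/9 + 2) = (-1183/90)/(19/9) = -1183/190 ≈ -6.226.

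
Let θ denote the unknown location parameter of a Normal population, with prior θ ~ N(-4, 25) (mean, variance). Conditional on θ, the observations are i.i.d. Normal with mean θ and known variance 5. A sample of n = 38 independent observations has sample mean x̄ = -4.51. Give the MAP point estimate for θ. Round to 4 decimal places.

n = 38, x̄ = -4.51.
For a Normal prior and Normal likelihood with known variance, the posterior is Normal; its mode equals its mean, the precision-weighted average.
Prior precision 1/σ₀² = 1/25 = 0.04; data precision n/σ² = 38/5 = 7.6.
θ̂ = (0.04·(-4) + 7.6·(-4.51)) / (0.04 + 7.6) = (-34.436)/7.64 = -8609/1910 ≈ -4.5073.

θ̂_MAP = -4.5073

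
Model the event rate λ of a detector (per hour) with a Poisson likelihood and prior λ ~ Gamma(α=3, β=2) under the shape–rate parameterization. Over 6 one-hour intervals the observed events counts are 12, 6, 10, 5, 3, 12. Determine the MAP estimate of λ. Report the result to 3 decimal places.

λ̂_MAP = 6.250

Σxᵢ = 12+6+10+5+3+12 = 48, with n = 6.
Posterior ∝ λ^2e^(−2λ) · λ^48e^(−6λ) = λ^50e^(−8λ), i.e. Gamma(shape=51, rate=8).
The mode of a Gamma(a, b) with a ≥ 1 (shape–rate) is (a−1)/b = 50/8 ≈ 6.250.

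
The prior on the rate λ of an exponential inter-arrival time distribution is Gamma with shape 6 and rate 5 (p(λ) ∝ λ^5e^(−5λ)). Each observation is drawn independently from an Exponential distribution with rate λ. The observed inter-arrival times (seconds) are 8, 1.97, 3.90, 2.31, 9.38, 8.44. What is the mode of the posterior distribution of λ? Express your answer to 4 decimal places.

λ̂_MAP = 0.2821

The Exponential(rate=λ) likelihood is ∝ λ^n e^(−λΣtᵢ). Here n = 6 and Σtᵢ = 8 + 1.97 + 3.90 + 2.31 + 9.38 + 8.44 = 34.
Posterior ∝ λ^5e^(−5λ) · λ^6e^(−34λ) = λ^11e^(−39λ), i.e. Gamma(12, 39).
Mode = (a−1)/b = 11/39 ≈ 0.2821.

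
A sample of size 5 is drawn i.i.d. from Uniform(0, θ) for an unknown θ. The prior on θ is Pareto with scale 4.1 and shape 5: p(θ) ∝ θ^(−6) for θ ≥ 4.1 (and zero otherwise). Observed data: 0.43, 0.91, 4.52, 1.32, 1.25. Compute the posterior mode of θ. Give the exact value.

θ̂_MAP = 4.52

The Uniform(0, θ) likelihood is θ^(−n) for θ ≥ max(xᵢ), zero otherwise. Here max(xᵢ) = 4.52.
Posterior ∝ θ^(−6) · θ^(−5) = θ^(−11) on θ ≥ max(4.1, 4.52) = 4.52.
This density is strictly decreasing in θ, so the posterior mode lies at the lower boundary of the support.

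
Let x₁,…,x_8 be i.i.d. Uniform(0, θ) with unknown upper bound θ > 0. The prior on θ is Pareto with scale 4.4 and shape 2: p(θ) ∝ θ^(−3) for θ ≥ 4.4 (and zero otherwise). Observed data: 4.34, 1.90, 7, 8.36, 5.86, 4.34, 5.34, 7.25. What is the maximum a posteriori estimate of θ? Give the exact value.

θ̂_MAP = 8.36

The Uniform(0, θ) likelihood is θ^(−n) for θ ≥ max(xᵢ), zero otherwise. Here max(xᵢ) = 8.36.
Posterior ∝ θ^(−3) · θ^(−8) = θ^(−11) on θ ≥ max(4.4, 8.36) = 8.36.
This density is strictly decreasing in θ, so the posterior mode lies at the lower boundary of the support.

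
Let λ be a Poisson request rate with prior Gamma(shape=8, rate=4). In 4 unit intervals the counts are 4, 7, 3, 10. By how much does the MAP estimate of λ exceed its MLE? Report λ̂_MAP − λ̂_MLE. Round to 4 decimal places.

MAP − MLE = -2.1250

Σxᵢ = 24. Posterior is Gamma(32, 8); MAP = (32−1)/8 = 31/8 ≈ 3.87500.
MLE = x̄ = 24/4 ≈ 6.00000.
Difference = 31/8 − 24/4 = -17/8 ≈ -2.1250.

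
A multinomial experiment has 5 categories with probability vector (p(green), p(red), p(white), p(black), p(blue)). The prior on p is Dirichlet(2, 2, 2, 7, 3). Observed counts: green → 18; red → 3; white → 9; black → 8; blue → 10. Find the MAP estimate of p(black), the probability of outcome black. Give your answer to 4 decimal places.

MAP estimate of p(black) = 0.2373

The posterior is Dirichlet(αᵢ + nᵢ) = Dirichlet(20, 5, 11, 15, 13).
For a Dirichlet(a₁,…,a_K) with all aᵢ > 1, the mode has j-th component (aⱼ − 1)/(Σaᵢ − K).
Here Σaᵢ = 64 and K = 5, so p(black) = (15 − 1)/(64 − 5) = 14/59 ≈ 0.2373.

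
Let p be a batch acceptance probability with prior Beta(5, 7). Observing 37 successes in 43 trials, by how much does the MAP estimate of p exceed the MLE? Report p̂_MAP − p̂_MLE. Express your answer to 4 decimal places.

Posterior is Beta(42, 13); MAP = (42−1)/(55−2) = 41/53 ≈ 0.77358.
MLE ignores the prior: p̂_MLE = k/n = 37/43 ≈ 0.86047.
Difference = 41/53 − 37/43 = -198/2279 ≈ -0.0869.

MAP − MLE = -0.0869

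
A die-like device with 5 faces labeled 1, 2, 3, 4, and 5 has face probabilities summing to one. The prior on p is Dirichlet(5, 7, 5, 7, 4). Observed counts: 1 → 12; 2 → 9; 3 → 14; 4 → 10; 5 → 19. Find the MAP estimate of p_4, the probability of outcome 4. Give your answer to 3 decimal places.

The posterior is Dirichlet(αᵢ + nᵢ) = Dirichlet(17, 16, 19, 17, 23).
For a Dirichlet(a₁,…,a_K) with all aᵢ > 1, the mode has j-th component (aⱼ − 1)/(Σaᵢ − K).
Here Σaᵢ = 92 and K = 5, so p_4 = (17 − 1)/(92 − 5) = 16/87 ≈ 0.184.

MAP estimate: 0.184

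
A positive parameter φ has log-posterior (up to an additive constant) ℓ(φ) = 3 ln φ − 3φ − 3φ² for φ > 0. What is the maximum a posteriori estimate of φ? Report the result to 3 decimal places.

ℓ'(φ) = 3/φ − 3 − 6φ. Setting this to zero and multiplying by φ: 6φ² + 3φ − 3 = 0.
φ = (−3 + √(3² + 4·6·3)) / (2·6) = (−3 + √81) / 12 = (−3 + 9)/12 = 1/2.
ℓ''(φ) = −3/φ² − 6 < 0, confirming a maximum.

φ̂_MAP = 0.500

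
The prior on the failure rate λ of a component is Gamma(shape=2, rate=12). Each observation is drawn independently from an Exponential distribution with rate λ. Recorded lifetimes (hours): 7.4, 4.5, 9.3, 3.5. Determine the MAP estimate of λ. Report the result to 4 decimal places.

The Exponential(rate=λ) likelihood is ∝ λ^n e^(−λΣtᵢ). Here n = 4 and Σtᵢ = 7.4 + 4.5 + 9.3 + 3.5 = 24.7.
Posterior ∝ λe^(−12λ) · λ^4e^(−24.7λ) = λ^5e^(−36.7λ), i.e. Gamma(6, 36.7).
Mode = (a−1)/b = 5/36.7 ≈ 0.1362.

λ̂_MAP = 0.1362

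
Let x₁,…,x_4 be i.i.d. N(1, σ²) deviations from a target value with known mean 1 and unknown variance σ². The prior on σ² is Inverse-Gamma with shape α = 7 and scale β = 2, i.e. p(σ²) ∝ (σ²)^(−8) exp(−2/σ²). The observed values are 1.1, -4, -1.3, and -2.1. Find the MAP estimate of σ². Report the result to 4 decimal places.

σ̂²_MAP = 2.1955

Sum of squared deviations about the known mean: SS = (1.1−1)² + (-4−1)² + (-1.3−1)² + (-2.1−1)² = 39.91.
The Normal likelihood contributes (σ²)^(−n/2) exp(−SS/(2σ²)), so the posterior is Inverse-Gamma(α + n/2, β + SS/2) = Inverse-Gamma(9, 21.955).
The mode of Inverse-Gamma(a, b) is b/(a+1) = 21.955/10 ≈ 2.1955.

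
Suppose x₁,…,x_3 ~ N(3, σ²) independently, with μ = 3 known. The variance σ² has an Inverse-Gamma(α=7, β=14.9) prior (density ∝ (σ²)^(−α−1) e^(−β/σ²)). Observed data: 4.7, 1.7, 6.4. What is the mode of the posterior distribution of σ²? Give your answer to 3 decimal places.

σ̂²_MAP = 2.418

Sum of squared deviations about the known mean: SS = (4.7−3)² + (1.7−3)² + (6.4−3)² = 16.14.
The Normal likelihood contributes (σ²)^(−n/2) exp(−SS/(2σ²)), so the posterior is Inverse-Gamma(α + n/2, β + SS/2) = Inverse-Gamma(8.5, 22.97).
The mode of Inverse-Gamma(a, b) is b/(a+1) = 22.97/9.5 ≈ 2.418.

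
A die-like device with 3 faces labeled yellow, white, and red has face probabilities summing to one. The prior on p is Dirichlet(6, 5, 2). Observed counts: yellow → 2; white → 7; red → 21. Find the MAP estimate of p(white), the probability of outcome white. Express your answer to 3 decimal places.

MAP estimate of p(white) = 0.275

The posterior is Dirichlet(αᵢ + nᵢ) = Dirichlet(8, 12, 23).
For a Dirichlet(a₁,…,a_K) with all aᵢ > 1, the mode has j-th component (aⱼ − 1)/(Σaᵢ − K).
Here Σaᵢ = 43 and K = 3, so p(white) = (12 − 1)/(43 − 3) = 11/40 ≈ 0.275.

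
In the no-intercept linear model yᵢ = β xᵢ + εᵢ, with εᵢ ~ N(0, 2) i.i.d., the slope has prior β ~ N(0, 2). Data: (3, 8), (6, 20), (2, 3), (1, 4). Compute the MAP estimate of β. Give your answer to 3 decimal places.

log p(β | y) = −Σ(yᵢ − βxᵢ)²/(2·2) − β²/(2·2) + const.
Setting the derivative to zero: Σxᵢ(yᵢ − βxᵢ)/2 − β/2 = 0, so β = Σxᵢyᵢ / (Σxᵢ² + σ²/τ²).
Σxᵢyᵢ = 3·8 + 6·20 + 2·3 + 1·4 = 154; Σxᵢ² = 50; σ²/τ² = 1.
β̂_MAP = 154 / (50 + 1) = 154/51 ≈ 3.020.

β̂_MAP = 3.020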